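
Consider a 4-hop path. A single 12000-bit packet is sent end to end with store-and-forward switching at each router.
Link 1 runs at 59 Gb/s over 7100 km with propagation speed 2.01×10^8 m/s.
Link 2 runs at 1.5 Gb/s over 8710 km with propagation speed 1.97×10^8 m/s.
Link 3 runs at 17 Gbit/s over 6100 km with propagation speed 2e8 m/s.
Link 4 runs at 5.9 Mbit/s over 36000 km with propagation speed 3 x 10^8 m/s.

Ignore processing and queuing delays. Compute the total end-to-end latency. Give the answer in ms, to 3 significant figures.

Transmission delays (L/R per hop): 0.00020339, 0.008, 0.000705882, 2.0339 ms; sum = 2.04281 ms.
Propagation delays (d/s per hop): 35.3234, 44.2132, 30.5, 120 ms; sum = 230.037 ms.
End-to-end = 232 ms.

232 ms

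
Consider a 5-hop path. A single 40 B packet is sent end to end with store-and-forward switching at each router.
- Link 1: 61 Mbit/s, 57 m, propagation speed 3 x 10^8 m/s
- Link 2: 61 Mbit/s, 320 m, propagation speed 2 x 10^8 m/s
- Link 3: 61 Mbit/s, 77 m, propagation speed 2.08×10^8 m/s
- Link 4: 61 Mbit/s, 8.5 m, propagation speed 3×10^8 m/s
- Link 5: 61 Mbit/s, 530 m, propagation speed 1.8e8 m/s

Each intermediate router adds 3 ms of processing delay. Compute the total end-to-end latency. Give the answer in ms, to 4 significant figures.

L = 40 × 8 = 320 bits.
Transmission delay per hop = L/R = 320/61000000 = 0.0052459 ms; 5 hops → 0.0262295 ms.
Propagation delays (d/s per hop): 0.00019, 0.0016, 0.000370192, 2.83333e-05, 0.00294444 ms; sum = 0.00513297 ms.
Processing at 4 router(s): 4 × 3 ms = 12 ms.
End-to-end = 12.03 ms.

12.03 ms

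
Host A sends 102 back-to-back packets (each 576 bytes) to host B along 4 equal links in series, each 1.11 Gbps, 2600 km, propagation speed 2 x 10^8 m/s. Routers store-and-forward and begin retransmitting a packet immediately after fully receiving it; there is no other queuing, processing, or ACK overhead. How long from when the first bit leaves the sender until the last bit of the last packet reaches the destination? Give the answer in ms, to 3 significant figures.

52.4 ms

Per-hop transmission t_tx = L/R = 4608/1110000000 = 0.00415135 ms.
Per-hop propagation t_prop = 2600000/200000000 = 13 ms.
Pipeline fill: first packet needs 4·t_tx to clear all hops; remaining 101 packets each add one t_tx.
Total = (4+102-1)·t_tx + 4·t_prop = 105·0.00415135 + 4·13 = 52.4 ms.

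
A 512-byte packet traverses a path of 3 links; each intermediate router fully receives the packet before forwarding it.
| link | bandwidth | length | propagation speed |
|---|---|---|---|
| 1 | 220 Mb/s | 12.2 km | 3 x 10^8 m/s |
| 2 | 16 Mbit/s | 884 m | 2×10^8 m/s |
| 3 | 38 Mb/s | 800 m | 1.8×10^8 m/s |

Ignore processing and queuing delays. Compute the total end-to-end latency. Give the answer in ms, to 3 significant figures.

0.432 ms

L = 512 × 8 = 4096 bits.
Transmission delays (L/R per hop): 0.0186182, 0.256, 0.107789 ms; sum = 0.382408 ms.
Propagation delays (d/s per hop): 0.0406667, 0.00442, 0.00444444 ms; sum = 0.0495311 ms.
End-to-end = 0.432 ms.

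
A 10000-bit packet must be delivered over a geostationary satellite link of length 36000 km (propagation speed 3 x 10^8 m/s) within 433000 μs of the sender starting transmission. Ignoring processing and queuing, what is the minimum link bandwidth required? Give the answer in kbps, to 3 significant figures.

31.9 kbps

Propagation delay = 36000000 / 300000000 = 120000 μs.
Transmission budget = 433000 − 120000 = 313000 μs.
R ≥ L / t_tx = 10000 bits / 0.313 s = 31.9 kbps.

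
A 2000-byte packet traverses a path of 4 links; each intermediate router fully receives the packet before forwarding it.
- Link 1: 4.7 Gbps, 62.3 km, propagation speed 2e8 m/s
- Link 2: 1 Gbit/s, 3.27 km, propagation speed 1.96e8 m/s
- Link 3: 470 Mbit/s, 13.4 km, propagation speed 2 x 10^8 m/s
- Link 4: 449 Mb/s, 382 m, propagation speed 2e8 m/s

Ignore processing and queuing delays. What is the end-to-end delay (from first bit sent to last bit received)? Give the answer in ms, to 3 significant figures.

L = 2000 × 8 = 16000 bits.
Transmission delays (L/R per hop): 0.00340426, 0.016, 0.0340426, 0.0356347 ms; sum = 0.0890816 ms.
Propagation delays (d/s per hop): 0.3115, 0.0166837, 0.067, 0.00191 ms; sum = 0.397094 ms.
End-to-end = 0.486 ms.

0.486 ms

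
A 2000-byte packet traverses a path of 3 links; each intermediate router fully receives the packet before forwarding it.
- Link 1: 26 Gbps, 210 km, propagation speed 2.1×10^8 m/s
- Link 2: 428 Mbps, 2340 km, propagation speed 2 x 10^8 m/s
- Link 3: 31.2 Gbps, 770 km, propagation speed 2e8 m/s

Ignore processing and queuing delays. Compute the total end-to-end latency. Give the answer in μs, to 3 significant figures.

L = 2000 × 8 = 16000 bits.
Transmission delays (L/R per hop): 0.615385, 37.3832, 0.512821 μs; sum = 38.5114 μs.
Propagation delays (d/s per hop): 1000, 11700, 3850 μs; sum = 16550 μs.
End-to-end = 16600 μs.

16600 μs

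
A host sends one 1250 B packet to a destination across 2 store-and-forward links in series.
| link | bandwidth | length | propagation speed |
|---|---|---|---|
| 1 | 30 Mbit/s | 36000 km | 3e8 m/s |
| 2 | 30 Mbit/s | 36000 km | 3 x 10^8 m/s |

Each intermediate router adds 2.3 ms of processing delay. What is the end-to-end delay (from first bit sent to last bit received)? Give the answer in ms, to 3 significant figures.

243 ms

L = 1250 × 8 = 10000 bits.
Transmission delay per hop = L/R = 10000/30000000 = 0.333333 ms; 2 hops → 0.666667 ms.
Propagation delays (d/s per hop): 120, 120 ms; sum = 240 ms.
Processing at 1 router(s): 1 × 2.3 ms = 2.3 ms.
End-to-end = 243 ms.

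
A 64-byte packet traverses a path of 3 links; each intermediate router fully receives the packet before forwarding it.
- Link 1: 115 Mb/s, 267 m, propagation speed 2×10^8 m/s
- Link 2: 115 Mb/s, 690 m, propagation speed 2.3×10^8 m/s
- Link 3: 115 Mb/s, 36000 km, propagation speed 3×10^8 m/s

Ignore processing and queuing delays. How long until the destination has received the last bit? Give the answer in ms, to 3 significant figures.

L = 64 × 8 = 512 bits.
Transmission delay per hop = L/R = 512/115000000 = 0.00445217 ms; 3 hops → 0.0133565 ms.
Propagation delays (d/s per hop): 0.001335, 0.003, 120 ms; sum = 120.004 ms.
End-to-end = 120 ms.

120 ms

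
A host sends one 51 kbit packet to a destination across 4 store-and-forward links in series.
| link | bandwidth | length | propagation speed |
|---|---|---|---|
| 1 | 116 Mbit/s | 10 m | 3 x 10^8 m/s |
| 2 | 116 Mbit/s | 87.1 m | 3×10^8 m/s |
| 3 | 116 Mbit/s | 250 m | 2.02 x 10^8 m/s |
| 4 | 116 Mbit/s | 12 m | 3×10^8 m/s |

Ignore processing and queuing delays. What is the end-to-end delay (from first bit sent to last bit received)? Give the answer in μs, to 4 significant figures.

L = 51000 bits.
Transmission delay per hop = L/R = 51000/116000000 = 439.655 μs; 4 hops → 1758.62 μs.
Propagation delays (d/s per hop): 0.0333333, 0.290333, 1.23762, 0.04 μs; sum = 1.60129 μs.
End-to-end = 1760 μs.

1760 μs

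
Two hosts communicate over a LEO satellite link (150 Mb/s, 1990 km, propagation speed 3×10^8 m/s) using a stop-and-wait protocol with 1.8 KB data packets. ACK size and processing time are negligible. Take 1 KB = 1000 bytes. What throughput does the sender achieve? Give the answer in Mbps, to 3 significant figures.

t_tx = L/R = 14400/150000000 = 9.6e-05 s.
t_prop = 1990000/300000000 = 0.00663333 s; RTT = 0.0132667 s.
Cycle = t_tx + RTT = 0.0133627 s.
Throughput = L / cycle = 14400 / 0.0133627 = 1.08 Mbps.

1.08 Mbps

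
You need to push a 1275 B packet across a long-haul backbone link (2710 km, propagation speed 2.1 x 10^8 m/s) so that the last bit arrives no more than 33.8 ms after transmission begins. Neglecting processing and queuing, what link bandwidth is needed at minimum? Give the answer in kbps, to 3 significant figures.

488 kbps

L = 10200 bits.
Propagation delay = 2710000 / 210000000 = 12.9048 ms.
Transmission budget = 33.8 − 12.9048 = 20.8952 ms.
R ≥ L / t_tx = 10200 bits / 0.0208952 s = 488 kbps.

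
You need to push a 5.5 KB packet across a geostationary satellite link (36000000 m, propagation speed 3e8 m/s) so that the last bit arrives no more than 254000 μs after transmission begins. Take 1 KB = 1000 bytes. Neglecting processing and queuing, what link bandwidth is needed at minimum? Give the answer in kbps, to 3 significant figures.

L = 44000 bits.
Propagation delay = 36000000 / 300000000 = 120000 μs.
Transmission budget = 254000 − 120000 = 134000 μs.
R ≥ L / t_tx = 44000 bits / 0.134 s = 328 kbps.

328 kbps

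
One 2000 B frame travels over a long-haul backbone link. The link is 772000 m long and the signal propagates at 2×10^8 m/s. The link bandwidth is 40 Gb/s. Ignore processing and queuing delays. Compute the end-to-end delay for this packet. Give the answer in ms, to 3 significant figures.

L = 2000 × 8 = 16000 bits.
Transmission delay = L/R = 16000 / 40000000000 = 0.0004 ms.
Propagation delay = d/s = 772000 m / 200000000 m/s = 3.86 ms.
Total = 3.86 ms.

3.86 ms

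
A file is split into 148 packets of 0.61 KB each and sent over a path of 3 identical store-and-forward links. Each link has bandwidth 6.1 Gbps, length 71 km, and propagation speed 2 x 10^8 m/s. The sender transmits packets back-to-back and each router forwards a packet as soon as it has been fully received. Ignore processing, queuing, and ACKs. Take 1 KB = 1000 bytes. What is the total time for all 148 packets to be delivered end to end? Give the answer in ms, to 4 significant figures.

1.185 ms

Per-hop transmission t_tx = L/R = 4880/6100000000 = 0.0008 ms.
Per-hop propagation t_prop = 71000/200000000 = 0.355 ms.
Pipeline fill: first packet needs 3·t_tx to clear all hops; remaining 147 packets each add one t_tx.
Total = (3+148-1)·t_tx + 3·t_prop = 150·0.0008 + 3·0.355 = 1.185 ms.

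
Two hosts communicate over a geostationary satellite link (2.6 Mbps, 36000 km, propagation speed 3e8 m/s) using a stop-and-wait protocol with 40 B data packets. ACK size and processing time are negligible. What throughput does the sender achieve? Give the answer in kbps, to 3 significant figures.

t_tx = L/R = 320/2600000 = 0.000123077 s.
t_prop = 36000000/300000000 = 0.12 s; RTT = 0.24 s.
Cycle = t_tx + RTT = 0.240123 s.
Throughput = L / cycle = 320 / 0.240123 = 1.33 kbps.

1.33 kbps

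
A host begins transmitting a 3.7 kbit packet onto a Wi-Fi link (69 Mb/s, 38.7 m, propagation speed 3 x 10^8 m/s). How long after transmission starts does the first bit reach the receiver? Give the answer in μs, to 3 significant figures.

0.129 μs

First bit experiences only propagation delay: d/s = 38.7/300000000 = 0.129 μs.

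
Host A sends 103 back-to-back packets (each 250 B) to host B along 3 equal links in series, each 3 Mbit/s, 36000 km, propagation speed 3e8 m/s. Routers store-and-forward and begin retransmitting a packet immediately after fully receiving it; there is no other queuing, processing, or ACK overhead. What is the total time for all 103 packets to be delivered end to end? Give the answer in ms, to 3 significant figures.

430 ms

Per-hop transmission t_tx = L/R = 2000/3000000 = 0.666667 ms.
Per-hop propagation t_prop = 36000000/300000000 = 120 ms.
Pipeline fill: first packet needs 3·t_tx to clear all hops; remaining 102 packets each add one t_tx.
Total = (3+103-1)·t_tx + 3·t_prop = 105·0.666667 + 3·120 = 430 ms.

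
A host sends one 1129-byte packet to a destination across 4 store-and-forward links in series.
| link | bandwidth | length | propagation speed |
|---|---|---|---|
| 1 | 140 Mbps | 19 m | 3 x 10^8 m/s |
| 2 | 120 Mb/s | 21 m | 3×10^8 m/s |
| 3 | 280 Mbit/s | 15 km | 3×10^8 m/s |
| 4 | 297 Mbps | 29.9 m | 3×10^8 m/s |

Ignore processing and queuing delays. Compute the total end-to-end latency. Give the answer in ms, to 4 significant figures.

L = 1129 × 8 = 9032 bits.
Transmission delays (L/R per hop): 0.0645143, 0.0752667, 0.0322571, 0.0304108 ms; sum = 0.202449 ms.
Propagation delays (d/s per hop): 6.33333e-05, 7e-05, 0.05, 9.96667e-05 ms; sum = 0.050233 ms.
End-to-end = 0.2527 ms.

0.2527 ms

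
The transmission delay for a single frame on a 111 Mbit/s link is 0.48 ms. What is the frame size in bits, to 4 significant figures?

53280 bits

L = R × t_tx = 111000000 b/s × 0.00048 s = 53280 bits.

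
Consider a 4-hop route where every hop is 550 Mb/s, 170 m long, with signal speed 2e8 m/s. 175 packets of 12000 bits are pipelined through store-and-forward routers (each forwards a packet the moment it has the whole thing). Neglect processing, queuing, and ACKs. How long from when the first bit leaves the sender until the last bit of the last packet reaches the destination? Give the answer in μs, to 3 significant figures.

3890 μs

Per-hop transmission t_tx = L/R = 12000/550000000 = 21.8182 μs.
Per-hop propagation t_prop = 170/200000000 = 0.85 μs.
Pipeline fill: first packet needs 4·t_tx to clear all hops; remaining 174 packets each add one t_tx.
Total = (4+175-1)·t_tx + 4·t_prop = 178·21.8182 + 4·0.85 = 3890 μs.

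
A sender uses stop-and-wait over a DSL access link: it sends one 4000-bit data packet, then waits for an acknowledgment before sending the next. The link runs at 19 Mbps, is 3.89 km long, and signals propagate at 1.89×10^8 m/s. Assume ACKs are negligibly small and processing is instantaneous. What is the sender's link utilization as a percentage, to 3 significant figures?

83.6 %

t_tx = L/R = 4000/19000000 = 0.000210526 s.
t_prop = 3890/189000000 = 2.0582e-05 s; RTT = 4.1164e-05 s.
Cycle = t_tx + RTT = 0.00025169 s.
Utilization = t_tx / cycle = 0.000210526/0.00025169 = 83.6 %.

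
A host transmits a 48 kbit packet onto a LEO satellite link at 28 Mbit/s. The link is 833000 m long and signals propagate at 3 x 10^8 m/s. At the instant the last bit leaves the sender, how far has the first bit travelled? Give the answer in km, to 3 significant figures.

514 km

t_tx = L/R = 48000/28000000 = 0.00171429 s.
Distance = s × t_tx = 300000000 × 0.00171429 = 514 km.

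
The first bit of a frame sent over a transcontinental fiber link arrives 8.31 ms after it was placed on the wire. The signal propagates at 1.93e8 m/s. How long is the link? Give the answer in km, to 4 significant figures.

d = s × t_prop = 193000000 × 0.00831 = 1604 km.

1604 km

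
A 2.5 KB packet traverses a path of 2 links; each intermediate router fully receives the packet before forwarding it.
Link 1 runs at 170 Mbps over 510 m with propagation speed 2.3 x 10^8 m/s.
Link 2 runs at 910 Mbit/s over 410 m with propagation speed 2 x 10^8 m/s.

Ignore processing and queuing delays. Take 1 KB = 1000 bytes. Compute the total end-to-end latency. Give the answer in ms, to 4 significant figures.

0.1439 ms

L = 20000 bits.
Transmission delays (L/R per hop): 0.117647, 0.021978 ms; sum = 0.139625 ms.
Propagation delays (d/s per hop): 0.00221739, 0.00205 ms; sum = 0.00426739 ms.
End-to-end = 0.1439 ms.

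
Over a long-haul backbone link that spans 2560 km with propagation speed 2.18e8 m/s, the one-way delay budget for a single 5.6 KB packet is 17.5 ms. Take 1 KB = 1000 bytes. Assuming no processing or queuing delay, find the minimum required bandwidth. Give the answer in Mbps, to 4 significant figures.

L = 44800 bits.
Propagation delay = 2560000 / 2.18e+08 = 11.7431 ms.
Transmission budget = 17.5 − 11.7431 = 5.75688 ms.
R ≥ L / t_tx = 44800 bits / 0.00575688 s = 7.782 Mbps.

7.782 Mbps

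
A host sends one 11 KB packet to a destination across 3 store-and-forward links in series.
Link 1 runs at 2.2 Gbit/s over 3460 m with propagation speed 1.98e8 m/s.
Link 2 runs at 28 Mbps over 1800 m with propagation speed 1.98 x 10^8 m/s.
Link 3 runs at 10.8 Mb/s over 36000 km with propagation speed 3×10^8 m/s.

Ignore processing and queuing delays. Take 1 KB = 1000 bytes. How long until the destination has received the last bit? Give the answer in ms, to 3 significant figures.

L = 88000 bits.
Transmission delays (L/R per hop): 0.04, 3.14286, 8.14815 ms; sum = 11.331 ms.
Propagation delays (d/s per hop): 0.0174747, 0.00909091, 120 ms; sum = 120.027 ms.
End-to-end = 131 ms.

131 ms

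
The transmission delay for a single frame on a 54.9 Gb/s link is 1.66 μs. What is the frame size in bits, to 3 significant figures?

91100 bits

L = R × t_tx = 54900000000 b/s × 1.66e-06 s = 91134 bits.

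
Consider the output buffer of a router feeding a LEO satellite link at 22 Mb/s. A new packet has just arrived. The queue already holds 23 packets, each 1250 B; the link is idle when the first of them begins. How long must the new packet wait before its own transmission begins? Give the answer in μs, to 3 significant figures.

10500 μs

Each queued packet: L/R = 10000/22000000 = 454.545 μs.
23 queued → 10454.5 μs.
Queuing delay = 10500 μs.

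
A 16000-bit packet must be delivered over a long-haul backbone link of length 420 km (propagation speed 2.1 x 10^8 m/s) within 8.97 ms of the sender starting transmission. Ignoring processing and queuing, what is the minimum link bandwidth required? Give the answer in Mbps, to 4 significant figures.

2.296 Mbps

Propagation delay = 420000 / 210000000 = 2 ms.
Transmission budget = 8.97 − 2 = 6.97 ms.
R ≥ L / t_tx = 16000 bits / 0.00697 s = 2.296 Mbps.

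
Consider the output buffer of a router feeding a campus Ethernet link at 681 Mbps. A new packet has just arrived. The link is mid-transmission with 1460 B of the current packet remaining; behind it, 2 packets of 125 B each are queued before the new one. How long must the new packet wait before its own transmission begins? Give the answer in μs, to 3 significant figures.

20.1 μs

Each queued packet: L/R = 1000/681000000 = 1.46843 μs.
2 queued → 2.93686 μs.
Plus remaining 11680 bits of current packet: 17.1512 μs.
Queuing delay = 20.1 μs.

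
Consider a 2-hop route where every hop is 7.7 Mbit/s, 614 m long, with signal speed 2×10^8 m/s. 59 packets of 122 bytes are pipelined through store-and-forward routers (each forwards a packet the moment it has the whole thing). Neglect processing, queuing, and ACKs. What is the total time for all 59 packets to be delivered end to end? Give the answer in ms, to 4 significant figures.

7.611 ms

Per-hop transmission t_tx = L/R = 976/7700000 = 0.126753 ms.
Per-hop propagation t_prop = 614/200000000 = 0.00307 ms.
Pipeline fill: first packet needs 2·t_tx to clear all hops; remaining 58 packets each add one t_tx.
Total = (2+59-1)·t_tx + 2·t_prop = 60·0.126753 + 2·0.00307 = 7.611 ms.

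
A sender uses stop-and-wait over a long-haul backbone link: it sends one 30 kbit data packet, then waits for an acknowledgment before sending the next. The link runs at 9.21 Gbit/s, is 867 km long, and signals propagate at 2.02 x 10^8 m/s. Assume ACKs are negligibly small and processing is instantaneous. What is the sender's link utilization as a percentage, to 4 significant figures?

0.03793 %

t_tx = L/R = 30000/9210000000 = 3.25733e-06 s.
t_prop = 867000/202000000 = 0.00429208 s; RTT = 0.00858416 s.
Cycle = t_tx + RTT = 0.00858742 s.
Utilization = t_tx / cycle = 3.25733e-06/0.00858742 = 0.03793 %.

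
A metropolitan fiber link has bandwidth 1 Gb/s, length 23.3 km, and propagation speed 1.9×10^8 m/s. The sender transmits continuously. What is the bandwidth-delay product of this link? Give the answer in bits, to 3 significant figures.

Propagation delay = 23300 / 190000000 = 0.000122632 s.
BDP = R × t_prop = 1000000000 × 0.000122632 = 122632 bits.

123000 bits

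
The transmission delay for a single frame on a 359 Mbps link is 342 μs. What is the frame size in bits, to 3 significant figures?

L = R × t_tx = 359000000 b/s × 0.000342 s = 122778 bits.

123000 bits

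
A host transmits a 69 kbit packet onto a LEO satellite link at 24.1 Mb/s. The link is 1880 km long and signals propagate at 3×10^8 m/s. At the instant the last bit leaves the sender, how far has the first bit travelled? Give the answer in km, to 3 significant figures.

859 km

t_tx = L/R = 69000/24100000 = 0.00286307 s.
Distance = s × t_tx = 300000000 × 0.00286307 = 859 km.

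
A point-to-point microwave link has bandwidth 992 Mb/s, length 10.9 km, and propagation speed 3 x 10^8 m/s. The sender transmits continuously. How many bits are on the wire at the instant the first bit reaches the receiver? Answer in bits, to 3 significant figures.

Propagation delay = 10900 / 300000000 = 3.63333e-05 s.
BDP = R × t_prop = 992000000 × 3.63333e-05 = 36042.7 bits.

36000 bits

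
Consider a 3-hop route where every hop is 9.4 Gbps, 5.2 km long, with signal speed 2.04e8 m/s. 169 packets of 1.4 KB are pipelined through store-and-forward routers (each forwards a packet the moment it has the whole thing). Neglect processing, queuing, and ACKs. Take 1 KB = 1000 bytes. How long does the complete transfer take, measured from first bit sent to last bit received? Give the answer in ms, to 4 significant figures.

Per-hop transmission t_tx = L/R = 11200/9400000000 = 0.00119149 ms.
Per-hop propagation t_prop = 5200/204000000 = 0.0254902 ms.
Pipeline fill: first packet needs 3·t_tx to clear all hops; remaining 168 packets each add one t_tx.
Total = (3+169-1)·t_tx + 3·t_prop = 171·0.00119149 + 3·0.0254902 = 0.2802 ms.

0.2802 ms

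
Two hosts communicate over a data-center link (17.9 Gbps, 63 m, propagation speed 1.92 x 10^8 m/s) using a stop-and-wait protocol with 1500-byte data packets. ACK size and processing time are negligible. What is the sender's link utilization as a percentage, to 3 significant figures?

t_tx = L/R = 12000/17900000000 = 6.70391e-07 s.
t_prop = 63/192000000 = 3.28125e-07 s; RTT = 6.5625e-07 s.
Cycle = t_tx + RTT = 1.32664e-06 s.
Utilization = t_tx / cycle = 6.70391e-07/1.32664e-06 = 50.5 %.

50.5 %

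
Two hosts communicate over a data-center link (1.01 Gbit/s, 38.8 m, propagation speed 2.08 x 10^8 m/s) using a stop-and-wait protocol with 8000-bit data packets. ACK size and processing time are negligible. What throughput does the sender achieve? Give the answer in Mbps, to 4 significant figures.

t_tx = L/R = 8000/1010000000 = 7.92079e-06 s.
t_prop = 38.8/208000000 = 1.86538e-07 s; RTT = 3.73077e-07 s.
Cycle = t_tx + RTT = 8.29387e-06 s.
Throughput = L / cycle = 8000 / 8.29387e-06 = 964.6 Mbps.

964.6 Mbps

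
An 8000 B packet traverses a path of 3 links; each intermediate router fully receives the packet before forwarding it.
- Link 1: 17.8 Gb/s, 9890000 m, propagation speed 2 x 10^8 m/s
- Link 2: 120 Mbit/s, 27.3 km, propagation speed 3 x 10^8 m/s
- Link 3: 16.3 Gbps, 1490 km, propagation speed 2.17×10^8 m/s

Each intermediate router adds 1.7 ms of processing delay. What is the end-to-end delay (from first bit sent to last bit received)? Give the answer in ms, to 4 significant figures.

L = 8000 × 8 = 64000 bits.
Transmission delays (L/R per hop): 0.00359551, 0.533333, 0.00392638 ms; sum = 0.540855 ms.
Propagation delays (d/s per hop): 49.45, 0.091, 6.86636 ms; sum = 56.4074 ms.
Processing at 2 router(s): 2 × 1.7 ms = 3.4 ms.
End-to-end = 60.35 ms.

60.35 ms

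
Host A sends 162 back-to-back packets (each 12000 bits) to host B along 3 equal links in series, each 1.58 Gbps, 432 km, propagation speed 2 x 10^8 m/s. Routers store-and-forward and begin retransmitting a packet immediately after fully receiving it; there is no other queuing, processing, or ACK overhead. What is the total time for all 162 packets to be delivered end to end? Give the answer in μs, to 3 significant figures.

Per-hop transmission t_tx = L/R = 12000/1580000000 = 7.59494 μs.
Per-hop propagation t_prop = 432000/200000000 = 2160 μs.
Pipeline fill: first packet needs 3·t_tx to clear all hops; remaining 161 packets each add one t_tx.
Total = (3+162-1)·t_tx + 3·t_prop = 164·7.59494 + 3·2160 = 7730 μs.

7730 μs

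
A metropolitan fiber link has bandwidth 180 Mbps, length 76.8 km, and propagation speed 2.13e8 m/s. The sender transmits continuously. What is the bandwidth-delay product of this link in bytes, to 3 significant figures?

8110 bytes

Propagation delay = 76800 / 213000000 = 0.000360563 s.
BDP = R × t_prop = 180000000 × 0.000360563 = 64901.4 bits.
In bytes: 64901.4/8 = 8110 bytes.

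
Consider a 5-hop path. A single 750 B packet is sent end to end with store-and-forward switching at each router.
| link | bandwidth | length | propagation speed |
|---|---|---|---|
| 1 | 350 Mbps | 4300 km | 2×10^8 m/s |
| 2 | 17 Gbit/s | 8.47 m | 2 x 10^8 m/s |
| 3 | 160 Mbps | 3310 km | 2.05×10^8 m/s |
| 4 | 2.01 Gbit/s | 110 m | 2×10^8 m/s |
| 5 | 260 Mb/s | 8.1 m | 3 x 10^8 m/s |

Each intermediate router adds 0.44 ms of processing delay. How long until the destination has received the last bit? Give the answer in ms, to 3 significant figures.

L = 750 × 8 = 6000 bits.
Transmission delays (L/R per hop): 0.0171429, 0.000352941, 0.0375, 0.00298507, 0.0230769 ms; sum = 0.0810578 ms.
Propagation delays (d/s per hop): 21.5, 4.235e-05, 16.1463, 0.00055, 2.7e-05 ms; sum = 37.647 ms.
Processing at 4 router(s): 4 × 0.44 ms = 1.76 ms.
End-to-end = 39.5 ms.

39.5 ms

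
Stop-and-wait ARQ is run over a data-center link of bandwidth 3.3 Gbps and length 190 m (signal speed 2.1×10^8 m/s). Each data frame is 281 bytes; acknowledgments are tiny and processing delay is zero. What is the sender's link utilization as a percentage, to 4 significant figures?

27.35 %

t_tx = L/R = 2248/3300000000 = 6.81212e-07 s.
t_prop = 190/210000000 = 9.04762e-07 s; RTT = 1.80952e-06 s.
Cycle = t_tx + RTT = 2.49074e-06 s.
Utilization = t_tx / cycle = 6.81212e-07/2.49074e-06 = 27.35 %.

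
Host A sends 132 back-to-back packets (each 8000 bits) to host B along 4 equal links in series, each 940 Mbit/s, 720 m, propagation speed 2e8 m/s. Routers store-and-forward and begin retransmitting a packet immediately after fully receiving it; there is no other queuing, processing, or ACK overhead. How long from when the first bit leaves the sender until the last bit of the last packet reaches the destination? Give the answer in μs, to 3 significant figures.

1160 μs

Per-hop transmission t_tx = L/R = 8000/940000000 = 8.51064 μs.
Per-hop propagation t_prop = 720/200000000 = 3.6 μs.
Pipeline fill: first packet needs 4·t_tx to clear all hops; remaining 131 packets each add one t_tx.
Total = (4+132-1)·t_tx + 4·t_prop = 135·8.51064 + 4·3.6 = 1160 μs.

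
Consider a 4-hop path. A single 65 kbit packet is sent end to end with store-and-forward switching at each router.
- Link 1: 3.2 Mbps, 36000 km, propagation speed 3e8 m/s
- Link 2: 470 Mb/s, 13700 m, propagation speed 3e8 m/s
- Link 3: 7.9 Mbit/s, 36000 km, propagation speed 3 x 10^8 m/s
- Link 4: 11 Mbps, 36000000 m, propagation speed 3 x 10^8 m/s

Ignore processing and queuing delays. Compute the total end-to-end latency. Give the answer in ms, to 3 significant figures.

L = 65000 bits.
Transmission delays (L/R per hop): 20.3125, 0.138298, 8.22785, 5.90909 ms; sum = 34.5877 ms.
Propagation delays (d/s per hop): 120, 0.0456667, 120, 120 ms; sum = 360.046 ms.
End-to-end = 395 ms.

395 ms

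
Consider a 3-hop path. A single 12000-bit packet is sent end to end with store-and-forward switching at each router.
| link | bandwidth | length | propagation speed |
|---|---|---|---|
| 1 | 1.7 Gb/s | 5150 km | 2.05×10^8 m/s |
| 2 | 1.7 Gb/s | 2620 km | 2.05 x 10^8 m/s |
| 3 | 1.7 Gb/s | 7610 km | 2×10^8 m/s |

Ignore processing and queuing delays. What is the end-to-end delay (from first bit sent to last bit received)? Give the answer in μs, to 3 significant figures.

76000 μs

Transmission delay per hop = L/R = 12000/1700000000 = 7.05882 μs; 3 hops → 21.1765 μs.
Propagation delays (d/s per hop): 25122, 12780.5, 38050 μs; sum = 75952.4 μs.
End-to-end = 76000 μs.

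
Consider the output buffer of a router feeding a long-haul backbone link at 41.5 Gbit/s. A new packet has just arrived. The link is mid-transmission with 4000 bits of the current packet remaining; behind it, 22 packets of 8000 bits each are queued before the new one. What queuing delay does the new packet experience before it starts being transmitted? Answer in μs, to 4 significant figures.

Each queued packet: L/R = 8000/41500000000 = 0.192771 μs.
22 queued → 4.24096 μs.
Plus remaining 4000 bits of current packet: 0.0963855 μs.
Queuing delay = 4.337 μs.

4.337 μs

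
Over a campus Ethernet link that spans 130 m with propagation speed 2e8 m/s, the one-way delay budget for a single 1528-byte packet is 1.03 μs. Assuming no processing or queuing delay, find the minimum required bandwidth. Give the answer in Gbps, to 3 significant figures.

L = 12224 bits.
Propagation delay = 130 / 200000000 = 0.65 μs.
Transmission budget = 1.03 − 0.65 = 0.38 μs.
R ≥ L / t_tx = 12224 bits / 3.8e-07 s = 32.2 Gbps.

32.2 Gbps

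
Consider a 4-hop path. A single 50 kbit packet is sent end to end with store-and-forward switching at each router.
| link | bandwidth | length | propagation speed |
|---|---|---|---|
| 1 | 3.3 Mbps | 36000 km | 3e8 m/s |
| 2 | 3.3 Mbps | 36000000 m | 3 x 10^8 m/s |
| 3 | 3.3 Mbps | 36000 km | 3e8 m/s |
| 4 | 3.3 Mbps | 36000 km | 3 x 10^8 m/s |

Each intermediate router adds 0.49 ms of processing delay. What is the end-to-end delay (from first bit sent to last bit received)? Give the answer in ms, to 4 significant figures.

L = 50000 bits.
Transmission delay per hop = L/R = 50000/3300000 = 15.1515 ms; 4 hops → 60.6061 ms.
Propagation delays (d/s per hop): 120, 120, 120, 120 ms; sum = 480 ms.
Processing at 3 router(s): 3 × 0.49 ms = 1.47 ms.
End-to-end = 542.1 ms.

542.1 ms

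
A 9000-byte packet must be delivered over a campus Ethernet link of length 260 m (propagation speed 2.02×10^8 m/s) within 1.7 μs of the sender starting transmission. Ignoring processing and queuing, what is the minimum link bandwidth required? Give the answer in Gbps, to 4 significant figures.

L = 72000 bits.
Propagation delay = 260 / 202000000 = 1.28713 μs.
Transmission budget = 1.7 − 1.28713 = 0.412871 μs.
R ≥ L / t_tx = 72000 bits / 4.12871e-07 s = 174.4 Gbps.

174.4 Gbps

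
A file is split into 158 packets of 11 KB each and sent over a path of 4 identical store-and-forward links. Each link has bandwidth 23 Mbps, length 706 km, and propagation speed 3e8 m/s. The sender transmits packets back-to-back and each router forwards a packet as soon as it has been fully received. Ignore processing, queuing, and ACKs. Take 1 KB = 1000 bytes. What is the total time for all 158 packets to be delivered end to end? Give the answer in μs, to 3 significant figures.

Per-hop transmission t_tx = L/R = 88000/23000000 = 3826.09 μs.
Per-hop propagation t_prop = 706000/300000000 = 2353.33 μs.
Pipeline fill: first packet needs 4·t_tx to clear all hops; remaining 157 packets each add one t_tx.
Total = (4+158-1)·t_tx + 4·t_prop = 161·3826.09 + 4·2353.33 = 625000 μs.

625000 μs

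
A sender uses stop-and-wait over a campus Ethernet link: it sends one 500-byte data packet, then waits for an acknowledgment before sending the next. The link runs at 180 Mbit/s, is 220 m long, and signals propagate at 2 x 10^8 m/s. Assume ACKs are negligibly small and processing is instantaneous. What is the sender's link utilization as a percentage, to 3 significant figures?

91.0 %

t_tx = L/R = 4000/180000000 = 2.22222e-05 s.
t_prop = 220/200000000 = 1.1e-06 s; RTT = 2.2e-06 s.
Cycle = t_tx + RTT = 2.44222e-05 s.
Utilization = t_tx / cycle = 2.22222e-05/2.44222e-05 = 91.0 %.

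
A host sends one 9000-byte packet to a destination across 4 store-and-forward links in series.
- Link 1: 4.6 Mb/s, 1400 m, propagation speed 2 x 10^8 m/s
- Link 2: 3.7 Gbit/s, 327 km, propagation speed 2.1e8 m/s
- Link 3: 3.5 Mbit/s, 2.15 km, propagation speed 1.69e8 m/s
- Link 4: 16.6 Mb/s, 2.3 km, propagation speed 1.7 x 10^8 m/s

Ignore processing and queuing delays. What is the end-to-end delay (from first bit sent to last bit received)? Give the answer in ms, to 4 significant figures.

42.17 ms

L = 9000 × 8 = 72000 bits.
Transmission delays (L/R per hop): 15.6522, 0.0194595, 20.5714, 4.33735 ms; sum = 40.5804 ms.
Propagation delays (d/s per hop): 0.007, 1.55714, 0.0127219, 0.0135294 ms; sum = 1.59039 ms.
End-to-end = 42.17 ms.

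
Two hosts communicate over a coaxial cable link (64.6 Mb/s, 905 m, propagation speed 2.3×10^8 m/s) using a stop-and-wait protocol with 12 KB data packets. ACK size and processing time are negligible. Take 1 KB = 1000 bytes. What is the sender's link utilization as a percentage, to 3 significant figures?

t_tx = L/R = 96000/6.46e+07 = 0.00148607 s.
t_prop = 905/2.3e+08 = 3.93478e-06 s; RTT = 7.86957e-06 s.
Cycle = t_tx + RTT = 0.00149394 s.
Utilization = t_tx / cycle = 0.00148607/0.00149394 = 99.5 %.

99.5 %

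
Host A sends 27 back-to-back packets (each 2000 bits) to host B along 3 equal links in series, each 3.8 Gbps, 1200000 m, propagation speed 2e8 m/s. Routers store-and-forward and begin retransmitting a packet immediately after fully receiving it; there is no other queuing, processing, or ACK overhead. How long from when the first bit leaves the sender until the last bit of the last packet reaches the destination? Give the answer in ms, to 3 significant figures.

18.0 ms

Per-hop transmission t_tx = L/R = 2000/3800000000 = 0.000526316 ms.
Per-hop propagation t_prop = 1200000/200000000 = 6 ms.
Pipeline fill: first packet needs 3·t_tx to clear all hops; remaining 26 packets each add one t_tx.
Total = (3+27-1)·t_tx + 3·t_prop = 29·0.000526316 + 3·6 = 18.0 ms.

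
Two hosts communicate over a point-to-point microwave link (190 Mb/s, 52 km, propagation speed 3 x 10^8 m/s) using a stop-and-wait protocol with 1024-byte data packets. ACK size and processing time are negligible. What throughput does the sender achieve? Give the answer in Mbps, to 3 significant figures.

t_tx = L/R = 8192/190000000 = 4.31158e-05 s.
t_prop = 52000/300000000 = 0.000173333 s; RTT = 0.000346667 s.
Cycle = t_tx + RTT = 0.000389782 s.
Throughput = L / cycle = 8192 / 0.000389782 = 21.0 Mbps.

21.0 Mbps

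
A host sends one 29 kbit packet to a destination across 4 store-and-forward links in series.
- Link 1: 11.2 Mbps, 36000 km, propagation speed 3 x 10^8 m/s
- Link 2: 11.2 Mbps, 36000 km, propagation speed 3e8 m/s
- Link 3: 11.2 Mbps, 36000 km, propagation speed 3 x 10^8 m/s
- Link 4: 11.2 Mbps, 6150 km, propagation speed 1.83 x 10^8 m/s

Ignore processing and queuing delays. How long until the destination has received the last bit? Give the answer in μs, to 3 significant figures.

404000 μs

L = 29000 bits.
Transmission delay per hop = L/R = 29000/11200000 = 2589.29 μs; 4 hops → 10357.1 μs.
Propagation delays (d/s per hop): 120000, 120000, 120000, 33606.6 μs; sum = 393607 μs.
End-to-end = 404000 μs.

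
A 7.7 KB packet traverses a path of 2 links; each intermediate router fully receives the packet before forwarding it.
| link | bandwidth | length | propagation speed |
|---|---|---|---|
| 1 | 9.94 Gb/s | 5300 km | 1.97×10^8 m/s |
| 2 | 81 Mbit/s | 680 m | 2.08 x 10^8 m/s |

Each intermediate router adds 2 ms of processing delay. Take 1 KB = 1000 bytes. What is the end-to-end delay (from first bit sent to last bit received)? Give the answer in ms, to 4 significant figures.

29.67 ms

L = 61600 bits.
Transmission delays (L/R per hop): 0.00619718, 0.760494 ms; sum = 0.766691 ms.
Propagation delays (d/s per hop): 26.9036, 0.00326923 ms; sum = 26.9068 ms.
Processing at 1 router(s): 1 × 2 ms = 2 ms.
End-to-end = 29.67 ms.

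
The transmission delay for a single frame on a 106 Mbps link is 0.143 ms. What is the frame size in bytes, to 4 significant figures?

1895 bytes

L = R × t_tx = 106000000 b/s × 0.000143 s = 15158 bits.
In bytes: 15158 / 8 = 1895 bytes.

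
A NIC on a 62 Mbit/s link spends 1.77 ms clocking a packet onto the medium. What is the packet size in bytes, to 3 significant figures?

13700 bytes

L = R × t_tx = 62000000 b/s × 0.00177 s = 109740 bits.
In bytes: 109740 / 8 = 13700 bytes.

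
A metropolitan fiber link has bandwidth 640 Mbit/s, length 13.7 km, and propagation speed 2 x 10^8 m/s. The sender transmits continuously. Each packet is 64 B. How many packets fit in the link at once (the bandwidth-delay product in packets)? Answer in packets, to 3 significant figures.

85.6 packets

Propagation delay = 13700 / 200000000 = 6.85e-05 s.
BDP = R × t_prop = 640000000 × 6.85e-05 = 43840 bits.
In packets of 512 bits: 85.6 packets.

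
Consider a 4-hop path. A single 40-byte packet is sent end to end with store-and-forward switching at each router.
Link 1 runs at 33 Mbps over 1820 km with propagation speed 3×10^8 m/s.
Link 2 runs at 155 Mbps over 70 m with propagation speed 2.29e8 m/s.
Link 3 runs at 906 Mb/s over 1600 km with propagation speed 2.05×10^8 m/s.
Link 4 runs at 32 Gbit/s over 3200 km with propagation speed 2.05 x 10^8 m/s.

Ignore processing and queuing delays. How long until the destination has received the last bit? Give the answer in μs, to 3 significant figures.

L = 40 × 8 = 320 bits.
Transmission delays (L/R per hop): 9.69697, 2.06452, 0.353201, 0.01 μs; sum = 12.1247 μs.
Propagation delays (d/s per hop): 6066.67, 0.305677, 7804.88, 15609.8 μs; sum = 29481.6 μs.
End-to-end = 29500 μs.

29500 μs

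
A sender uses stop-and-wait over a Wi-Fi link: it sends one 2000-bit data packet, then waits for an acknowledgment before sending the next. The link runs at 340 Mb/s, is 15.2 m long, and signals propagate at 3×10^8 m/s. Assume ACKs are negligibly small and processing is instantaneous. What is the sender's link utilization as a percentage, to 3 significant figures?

t_tx = L/R = 2000/340000000 = 5.88235e-06 s.
t_prop = 15.2/300000000 = 5.06667e-08 s; RTT = 1.01333e-07 s.
Cycle = t_tx + RTT = 5.98369e-06 s.
Utilization = t_tx / cycle = 5.88235e-06/5.98369e-06 = 98.3 %.

98.3 %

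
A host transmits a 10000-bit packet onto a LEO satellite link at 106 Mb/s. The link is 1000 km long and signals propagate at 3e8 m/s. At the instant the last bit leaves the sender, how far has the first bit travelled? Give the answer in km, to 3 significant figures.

t_tx = L/R = 10000/106000000 = 9.43396e-05 s.
Distance = s × t_tx = 300000000 × 9.43396e-05 = 28.3 km.

28.3 km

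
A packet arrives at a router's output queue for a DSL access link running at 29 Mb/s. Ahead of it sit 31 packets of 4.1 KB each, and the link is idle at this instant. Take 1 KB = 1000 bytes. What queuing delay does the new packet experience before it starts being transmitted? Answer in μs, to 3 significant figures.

35100 μs

Each queued packet: L/R = 32800/29000000 = 1131.03 μs.
31 queued → 35062.1 μs.
Queuing delay = 35100 μs.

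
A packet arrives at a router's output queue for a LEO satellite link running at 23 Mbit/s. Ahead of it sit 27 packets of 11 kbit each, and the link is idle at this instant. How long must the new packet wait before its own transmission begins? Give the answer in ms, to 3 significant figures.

Each queued packet: L/R = 11000/23000000 = 0.478261 ms.
27 queued → 12.913 ms.
Queuing delay = 12.9 ms.

12.9 ms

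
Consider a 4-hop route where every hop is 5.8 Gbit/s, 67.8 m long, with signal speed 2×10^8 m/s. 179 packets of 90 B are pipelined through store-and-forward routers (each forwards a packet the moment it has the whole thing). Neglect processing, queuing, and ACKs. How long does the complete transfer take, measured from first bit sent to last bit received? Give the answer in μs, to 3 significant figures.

23.9 μs

Per-hop transmission t_tx = L/R = 720/5800000000 = 0.124138 μs.
Per-hop propagation t_prop = 67.8/200000000 = 0.339 μs.
Pipeline fill: first packet needs 4·t_tx to clear all hops; remaining 178 packets each add one t_tx.
Total = (4+179-1)·t_tx + 4·t_prop = 182·0.124138 + 4·0.339 = 23.9 μs.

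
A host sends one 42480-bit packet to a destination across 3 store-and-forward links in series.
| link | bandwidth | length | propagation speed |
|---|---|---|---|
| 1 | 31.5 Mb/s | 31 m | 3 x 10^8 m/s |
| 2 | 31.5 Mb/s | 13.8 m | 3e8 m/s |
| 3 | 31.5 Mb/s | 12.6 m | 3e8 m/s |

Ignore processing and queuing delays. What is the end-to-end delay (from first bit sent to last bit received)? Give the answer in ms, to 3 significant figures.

4.05 ms

Transmission delay per hop = L/R = 42480/31500000 = 1.34857 ms; 3 hops → 4.04571 ms.
Propagation delays (d/s per hop): 0.000103333, 4.6e-05, 4.2e-05 ms; sum = 0.000191333 ms.
End-to-end = 4.05 ms.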